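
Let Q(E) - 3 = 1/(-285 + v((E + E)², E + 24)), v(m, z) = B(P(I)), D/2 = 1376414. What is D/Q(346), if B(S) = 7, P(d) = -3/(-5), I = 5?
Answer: 765286184/833 ≈ 9.1871e+5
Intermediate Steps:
D = 2752828 (D = 2*1376414 = 2752828)
P(d) = ⅗ (P(d) = -3*(-⅕) = ⅗)
v(m, z) = 7
Q(E) = 833/278 (Q(E) = 3 + 1/(-285 + 7) = 3 + 1/(-278) = 3 - 1/278 = 833/278)
D/Q(346) = 2752828/(833/278) = 2752828*(278/833) = 765286184/833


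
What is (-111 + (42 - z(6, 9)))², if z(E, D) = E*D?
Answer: 15129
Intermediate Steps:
z(E, D) = D*E
(-111 + (42 - z(6, 9)))² = (-111 + (42 - 9*6))² = (-111 + (42 - 1*54))² = (-111 + (42 - 54))² = (-111 - 12)² = (-123)² = 15129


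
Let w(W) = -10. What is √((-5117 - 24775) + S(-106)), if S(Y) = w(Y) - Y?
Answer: 2*I*√7449 ≈ 172.62*I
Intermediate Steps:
S(Y) = -10 - Y
√((-5117 - 24775) + S(-106)) = √((-5117 - 24775) + (-10 - 1*(-106))) = √(-29892 + (-10 + 106)) = √(-29892 + 96) = √(-29796) = 2*I*√7449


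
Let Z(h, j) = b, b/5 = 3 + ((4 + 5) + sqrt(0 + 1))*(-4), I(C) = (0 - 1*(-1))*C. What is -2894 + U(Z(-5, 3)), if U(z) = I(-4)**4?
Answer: -2638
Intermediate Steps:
I(C) = C (I(C) = (0 + 1)*C = 1*C = C)
b = -185 (b = 5*(3 + ((4 + 5) + sqrt(0 + 1))*(-4)) = 5*(3 + (9 + sqrt(1))*(-4)) = 5*(3 + (9 + 1)*(-4)) = 5*(3 + 10*(-4)) = 5*(3 - 40) = 5*(-37) = -185)
Z(h, j) = -185
U(z) = 256 (U(z) = (-4)**4 = 256)
-2894 + U(Z(-5, 3)) = -2894 + 256 = -2638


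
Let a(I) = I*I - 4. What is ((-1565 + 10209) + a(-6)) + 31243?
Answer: 39919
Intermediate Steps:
a(I) = -4 + I**2 (a(I) = I**2 - 4 = -4 + I**2)
((-1565 + 10209) + a(-6)) + 31243 = ((-1565 + 10209) + (-4 + (-6)**2)) + 31243 = (8644 + (-4 + 36)) + 31243 = (8644 + 32) + 31243 = 8676 + 31243 = 39919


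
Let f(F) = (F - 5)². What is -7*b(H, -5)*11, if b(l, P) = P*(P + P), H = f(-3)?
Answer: -3850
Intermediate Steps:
f(F) = (-5 + F)²
H = 64 (H = (-5 - 3)² = (-8)² = 64)
b(l, P) = 2*P² (b(l, P) = P*(2*P) = 2*P²)
-7*b(H, -5)*11 = -14*(-5)²*11 = -14*25*11 = -7*50*11 = -350*11 = -3850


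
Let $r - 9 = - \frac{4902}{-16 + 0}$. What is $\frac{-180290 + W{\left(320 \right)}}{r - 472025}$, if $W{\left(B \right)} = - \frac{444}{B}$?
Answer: $\frac{14423311}{37736770} \approx 0.38221$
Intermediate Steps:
$r = \frac{2523}{8}$ ($r = 9 - \frac{4902}{-16 + 0} = 9 - \frac{4902}{-16} = 9 - - \frac{2451}{8} = 9 + \frac{2451}{8} = \frac{2523}{8} \approx 315.38$)
$\frac{-180290 + W{\left(320 \right)}}{r - 472025} = \frac{-180290 - \frac{444}{320}}{\frac{2523}{8} - 472025} = \frac{-180290 - \frac{111}{80}}{- \frac{3773677}{8}} = \left(-180290 - \frac{111}{80}\right) \left(- \frac{8}{3773677}\right) = \left(- \frac{14423311}{80}\right) \left(- \frac{8}{3773677}\right) = \frac{14423311}{37736770}$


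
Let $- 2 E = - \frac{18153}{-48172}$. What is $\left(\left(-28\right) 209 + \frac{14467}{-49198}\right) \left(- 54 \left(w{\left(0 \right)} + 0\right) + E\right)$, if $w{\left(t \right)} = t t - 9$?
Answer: $- \frac{792715232927709}{278819536} \approx -2.8431 \cdot 10^{6}$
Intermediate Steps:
$w{\left(t \right)} = -9 + t^{2}$ ($w{\left(t \right)} = t^{2} - 9 = -9 + t^{2}$)
$E = - \frac{18153}{96344}$ ($E = - \frac{\left(-18153\right) \frac{1}{-48172}}{2} = - \frac{\left(-18153\right) \left(- \frac{1}{48172}\right)}{2} = \left(- \frac{1}{2}\right) \frac{18153}{48172} = - \frac{18153}{96344} \approx -0.18842$)
$\left(\left(-28\right) 209 + \frac{14467}{-49198}\right) \left(- 54 \left(w{\left(0 \right)} + 0\right) + E\right) = \left(\left(-28\right) 209 + \frac{14467}{-49198}\right) \left(- 54 \left(\left(-9 + 0^{2}\right) + 0\right) - \frac{18153}{96344}\right) = \left(-5852 + 14467 \left(- \frac{1}{49198}\right)\right) \left(- 54 \left(\left(-9 + 0\right) + 0\right) - \frac{18153}{96344}\right) = \left(-5852 - \frac{851}{2894}\right) \left(- 54 \left(-9 + 0\right) - \frac{18153}{96344}\right) = - \frac{16936539 \left(\left(-54\right) \left(-9\right) - \frac{18153}{96344}\right)}{2894} = - \frac{16936539 \left(486 - \frac{18153}{96344}\right)}{2894} = \left(- \frac{16936539}{2894}\right) \frac{46805031}{96344} = - \frac{792715232927709}{278819536}$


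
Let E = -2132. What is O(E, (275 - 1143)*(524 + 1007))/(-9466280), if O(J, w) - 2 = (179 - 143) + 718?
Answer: -189/2366570 ≈ -7.9862e-5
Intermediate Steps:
O(J, w) = 756 (O(J, w) = 2 + ((179 - 143) + 718) = 2 + (36 + 718) = 2 + 754 = 756)
O(E, (275 - 1143)*(524 + 1007))/(-9466280) = 756/(-9466280) = 756*(-1/9466280) = -189/2366570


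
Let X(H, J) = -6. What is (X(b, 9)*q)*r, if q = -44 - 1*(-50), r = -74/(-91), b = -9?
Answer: -2664/91 ≈ -29.275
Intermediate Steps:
r = 74/91 (r = -74*(-1/91) = 74/91 ≈ 0.81319)
q = 6 (q = -44 + 50 = 6)
(X(b, 9)*q)*r = -6*6*(74/91) = -36*74/91 = -2664/91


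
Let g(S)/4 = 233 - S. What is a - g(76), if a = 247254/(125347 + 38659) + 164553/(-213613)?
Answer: -10987703000200/17516906839 ≈ -627.26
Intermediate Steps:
g(S) = 932 - 4*S (g(S) = 4*(233 - S) = 932 - 4*S)
a = 12914494692/17516906839 (a = 247254/164006 + 164553*(-1/213613) = 247254*(1/164006) - 164553/213613 = 123627/82003 - 164553/213613 = 12914494692/17516906839 ≈ 0.73726)
a - g(76) = 12914494692/17516906839 - (932 - 4*76) = 12914494692/17516906839 - (932 - 304) = 12914494692/17516906839 - 1*628 = 12914494692/17516906839 - 628 = -10987703000200/17516906839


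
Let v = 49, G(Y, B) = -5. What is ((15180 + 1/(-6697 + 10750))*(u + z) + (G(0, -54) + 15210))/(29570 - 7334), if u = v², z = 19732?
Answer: 680892145909/45061254 ≈ 15110.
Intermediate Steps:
u = 2401 (u = 49² = 2401)
((15180 + 1/(-6697 + 10750))*(u + z) + (G(0, -54) + 15210))/(29570 - 7334) = ((15180 + 1/(-6697 + 10750))*(2401 + 19732) + (-5 + 15210))/(29570 - 7334) = ((15180 + 1/4053)*22133 + 15205)/22236 = ((15180 + 1/4053)*22133 + 15205)*(1/22236) = ((61524541/4053)*22133 + 15205)*(1/22236) = (1361722665953/4053 + 15205)*(1/22236) = (1361784291818/4053)*(1/22236) = 680892145909/45061254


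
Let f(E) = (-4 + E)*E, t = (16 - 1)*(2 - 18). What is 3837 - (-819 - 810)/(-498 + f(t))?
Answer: 74261841/19354 ≈ 3837.0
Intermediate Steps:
t = -240 (t = 15*(-16) = -240)
f(E) = E*(-4 + E)
3837 - (-819 - 810)/(-498 + f(t)) = 3837 - (-819 - 810)/(-498 - 240*(-4 - 240)) = 3837 - (-1629)/(-498 - 240*(-244)) = 3837 - (-1629)/(-498 + 58560) = 3837 - (-1629)/58062 = 3837 - 1*(-543/19354) = 3837 + 543/19354 = 74261841/19354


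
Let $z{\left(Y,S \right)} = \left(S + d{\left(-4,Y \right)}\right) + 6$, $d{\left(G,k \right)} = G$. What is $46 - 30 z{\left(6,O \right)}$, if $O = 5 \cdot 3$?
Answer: $-464$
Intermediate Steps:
$O = 15$
$z{\left(Y,S \right)} = 2 + S$ ($z{\left(Y,S \right)} = \left(S - 4\right) + 6 = \left(-4 + S\right) + 6 = 2 + S$)
$46 - 30 z{\left(6,O \right)} = 46 - 30 \left(2 + 15\right) = 46 - 510 = -464$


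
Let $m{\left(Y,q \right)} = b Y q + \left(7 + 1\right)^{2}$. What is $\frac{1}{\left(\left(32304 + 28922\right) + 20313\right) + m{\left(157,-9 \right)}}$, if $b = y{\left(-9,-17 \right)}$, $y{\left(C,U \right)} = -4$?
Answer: $\frac{1}{87255} \approx 1.1461 \cdot 10^{-5}$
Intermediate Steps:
$b = -4$
$m{\left(Y,q \right)} = 64 - 4 Y q$ ($m{\left(Y,q \right)} = - 4 Y q + \left(7 + 1\right)^{2} = - 4 Y q + 8^{2} = - 4 Y q + 64 = 64 - 4 Y q$)
$\frac{1}{\left(\left(32304 + 28922\right) + 20313\right) + m{\left(157,-9 \right)}} = \frac{1}{\left(\left(32304 + 28922\right) + 20313\right) - \left(-64 + 628 \left(-9\right)\right)} = \frac{1}{\left(61226 + 20313\right) + \left(64 + 5652\right)} = \frac{1}{81539 + 5716} = \frac{1}{87255}$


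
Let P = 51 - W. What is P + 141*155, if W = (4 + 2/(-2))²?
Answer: 21897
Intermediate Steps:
W = 9 (W = (4 + 2*(-½))² = (4 - 1)² = 3² = 9)
P = 42 (P = 51 - 1*9 = 51 - 9 = 42)
P + 141*155 = 42 + 141*155 = 42 + 21855 = 21897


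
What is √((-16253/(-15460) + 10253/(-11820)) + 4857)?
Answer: √101372111669545410/4568430 ≈ 69.693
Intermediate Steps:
√((-16253/(-15460) + 10253/(-11820)) + 4857) = √((-16253*(-1/15460) + 10253*(-1/11820)) + 4857) = √((16253/15460 - 10253/11820) + 4857) = √(839977/4568430 + 4857) = √(22189704487/4568430) = √101372111669545410/4568430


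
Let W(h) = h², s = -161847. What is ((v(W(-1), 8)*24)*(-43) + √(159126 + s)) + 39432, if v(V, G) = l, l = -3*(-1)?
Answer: 36336 + I*√2721 ≈ 36336.0 + 52.163*I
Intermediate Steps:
l = 3
v(V, G) = 3
((v(W(-1), 8)*24)*(-43) + √(159126 + s)) + 39432 = ((3*24)*(-43) + √(159126 - 161847)) + 39432 = (72*(-43) + √(-2721)) + 39432 = (-3096 + I*√2721) + 39432 = 36336 + I*√2721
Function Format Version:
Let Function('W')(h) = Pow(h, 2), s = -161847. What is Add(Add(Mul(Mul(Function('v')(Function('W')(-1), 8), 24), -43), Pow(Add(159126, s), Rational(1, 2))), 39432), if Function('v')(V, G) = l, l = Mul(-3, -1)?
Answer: Add(36336, Mul(I, Pow(2721, Rational(1, 2)))) ≈ Add(36336., Mul(52.163, I))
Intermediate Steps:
l = 3
Function('v')(V, G) = 3
Add(Add(Mul(Mul(Function('v')(Function('W')(-1), 8), 24), -43), Pow(Add(159126, s), Rational(1, 2))), 39432) = Add(Add(Mul(Mul(3, 24), -43), Pow(Add(159126, -161847), Rational(1, 2))), 39432) = Add(Add(Mul(72, -43), Pow(-2721, Rational(1, 2))), 39432) = Add(Add(-3096, Mul(I, Pow(2721, Rational(1, 2)))), 39432) = Add(36336, Mul(I, Pow(2721, Rational(1, 2))))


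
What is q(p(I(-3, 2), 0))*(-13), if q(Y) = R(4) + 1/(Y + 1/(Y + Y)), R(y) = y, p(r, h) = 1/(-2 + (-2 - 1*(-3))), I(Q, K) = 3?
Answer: -130/3 ≈ -43.333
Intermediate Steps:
p(r, h) = -1 (p(r, h) = 1/(-2 + (-2 + 3)) = 1/(-2 + 1) = 1/(-1) = -1)
q(Y) = 4 + 1/(Y + 1/(2*Y)) (q(Y) = 4 + 1/(Y + 1/(Y + Y)) = 4 + 1/(Y + 1/(2*Y)))
q(p(I(-3, 2), 0))*(-13) = (2*(2 - 1 + 4*(-1)²)/(1 + 2*(-1)²))*(-13) = (2*(2 - 1 + 4*1)/(1 + 2*1))*(-13) = (2*(2 - 1 + 4)/(1 + 2))*(-13) = (2*5/3)*(-13) = (2*(⅓)*5)*(-13) = (10/3)*(-13) = -130/3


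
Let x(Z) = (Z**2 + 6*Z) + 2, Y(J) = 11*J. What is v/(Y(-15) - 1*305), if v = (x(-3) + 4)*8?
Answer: 12/235 ≈ 0.051064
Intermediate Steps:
x(Z) = 2 + Z**2 + 6*Z
v = -24 (v = ((2 + (-3)**2 + 6*(-3)) + 4)*8 = ((2 + 9 - 18) + 4)*8 = (-7 + 4)*8 = -3*8 = -24)
v/(Y(-15) - 1*305) = -24/(11*(-15) - 1*305) = -24/(-165 - 305) = -24/(-470) = -24*(-1/470) = 12/235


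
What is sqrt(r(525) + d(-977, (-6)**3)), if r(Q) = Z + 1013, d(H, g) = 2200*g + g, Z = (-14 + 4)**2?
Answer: I*sqrt(474303) ≈ 688.7*I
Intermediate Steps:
Z = 100 (Z = (-10)**2 = 100)
d(H, g) = 2201*g
r(Q) = 1113 (r(Q) = 100 + 1013 = 1113)
sqrt(r(525) + d(-977, (-6)**3)) = sqrt(1113 + 2201*(-6)**3) = sqrt(1113 + 2201*(-216)) = sqrt(1113 - 475416) = sqrt(-474303) = I*sqrt(474303)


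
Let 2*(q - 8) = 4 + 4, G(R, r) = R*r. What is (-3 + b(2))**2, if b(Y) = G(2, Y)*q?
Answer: 2025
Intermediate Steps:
q = 12 (q = 8 + (4 + 4)/2 = 8 + (1/2)*8 = 8 + 4 = 12)
b(Y) = 24*Y (b(Y) = (2*Y)*12 = 24*Y)
(-3 + b(2))**2 = (-3 + 24*2)**2 = (-3 + 48)**2 = 45**2 = 2025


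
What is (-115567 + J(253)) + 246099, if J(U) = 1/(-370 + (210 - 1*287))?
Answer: 58347803/447 ≈ 1.3053e+5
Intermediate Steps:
J(U) = -1/447 (J(U) = 1/(-370 + (210 - 287)) = 1/(-370 - 77) = 1/(-447) = -1/447)
(-115567 + J(253)) + 246099 = (-115567 - 1/447) + 246099 = -51658450/447 + 246099 = 58347803/447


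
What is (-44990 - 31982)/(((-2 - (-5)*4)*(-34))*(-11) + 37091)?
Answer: -76972/43823 ≈ -1.7564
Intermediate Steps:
(-44990 - 31982)/(((-2 - (-5)*4)*(-34))*(-11) + 37091) = -76972/(((-2 - 1*(-20))*(-34))*(-11) + 37091) = -76972/(((-2 + 20)*(-34))*(-11) + 37091) = -76972/((18*(-34))*(-11) + 37091) = -76972/(-612*(-11) + 37091) = -76972/(6732 + 37091) = -76972/43823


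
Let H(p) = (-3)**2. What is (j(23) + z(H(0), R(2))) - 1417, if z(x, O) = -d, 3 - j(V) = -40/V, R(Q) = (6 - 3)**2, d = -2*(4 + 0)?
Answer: -32298/23 ≈ -1404.3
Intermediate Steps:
d = -8 (d = -2*4 = -8)
R(Q) = 9 (R(Q) = 3**2 = 9)
j(V) = 3 + 40/V (j(V) = 3 - (-40)/V = 3 + 40/V)
H(p) = 9
z(x, O) = 8 (z(x, O) = -1*(-8) = 8)
(j(23) + z(H(0), R(2))) - 1417 = ((3 + 40/23) + 8) - 1417 = (109/23 + 8) - 1417 = 293/23 - 1417 = -32298/23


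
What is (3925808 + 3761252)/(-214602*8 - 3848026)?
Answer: -3843530/2782421 ≈ -1.3814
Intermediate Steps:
(3925808 + 3761252)/(-214602*8 - 3848026) = 7687060/(-1716816 - 3848026) = 7687060/(-5564842) = 7687060*(-1/5564842) = -3843530/2782421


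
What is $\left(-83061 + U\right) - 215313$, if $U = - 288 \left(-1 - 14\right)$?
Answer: $-294054$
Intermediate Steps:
$U = 4320$ ($U = \left(-288\right) \left(-15\right) = 4320$)
$\left(-83061 + U\right) - 215313 = \left(-83061 + 4320\right) - 215313 = -78741 - 215313 = -294054$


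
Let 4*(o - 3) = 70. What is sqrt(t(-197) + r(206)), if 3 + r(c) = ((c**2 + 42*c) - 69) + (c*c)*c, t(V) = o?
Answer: sqrt(35171410)/2 ≈ 2965.3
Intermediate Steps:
o = 41/2 (o = 3 + (1/4)*70 = 3 + 35/2 = 41/2 ≈ 20.500)
t(V) = 41/2
r(c) = -72 + c**2 + c**3 + 42*c (r(c) = -3 + (((c**2 + 42*c) - 69) + (c*c)*c) = -3 + ((-69 + c**2 + 42*c) + c**2*c) = -3 + ((-69 + c**2 + 42*c) + c**3) = -3 + (-69 + c**2 + c**3 + 42*c) = -72 + c**2 + c**3 + 42*c)
sqrt(t(-197) + r(206)) = sqrt(41/2 + (-72 + 206**2 + 206**3 + 42*206)) = sqrt(41/2 + (-72 + 42436 + 8741816 + 8652)) = sqrt(41/2 + 8792832) = sqrt(17585705/2) = sqrt(35171410)/2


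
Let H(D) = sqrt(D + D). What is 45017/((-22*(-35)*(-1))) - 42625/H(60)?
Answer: -6431/110 - 8525*sqrt(30)/12 ≈ -3949.6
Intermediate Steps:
H(D) = sqrt(2)*sqrt(D) (H(D) = sqrt(2*D) = sqrt(2)*sqrt(D))
45017/((-22*(-35)*(-1))) - 42625/H(60) = 45017/((-22*(-35)*(-1))) - 42625*sqrt(30)/60 = 45017/((770*(-1))) - 42625*sqrt(30)/60 = 45017/(-770) - 42625*sqrt(30)/60 = 45017*(-1/770) - 8525*sqrt(30)/12 = -6431/110 - 8525*sqrt(30)/12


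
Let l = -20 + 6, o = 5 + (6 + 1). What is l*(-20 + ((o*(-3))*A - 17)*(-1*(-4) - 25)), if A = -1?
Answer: 5866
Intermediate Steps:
o = 12 (o = 5 + 7 = 12)
l = -14
l*(-20 + ((o*(-3))*A - 17)*(-1*(-4) - 25)) = -14*(-20 + ((12*(-3))*(-1) - 17)*(-1*(-4) - 25)) = -14*(-20 + (-36*(-1) - 17)*(4 - 25)) = -14*(-20 + (36 - 17)*(-21)) = -14*(-20 + 19*(-21)) = -14*(-20 - 399) = -14*(-419) = 5866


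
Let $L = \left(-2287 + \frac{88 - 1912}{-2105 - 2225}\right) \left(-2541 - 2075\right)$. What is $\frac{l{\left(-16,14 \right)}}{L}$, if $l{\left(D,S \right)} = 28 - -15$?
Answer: $\frac{93095}{22851244888} \approx 4.074 \cdot 10^{-6}$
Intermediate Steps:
$l{\left(D,S \right)} = 43$ ($l{\left(D,S \right)} = 28 + 15 = 43$)
$L = \frac{22851244888}{2165}$ ($L = \left(-2287 + \frac{88 - 1912}{-4330}\right) \left(-4616\right) = \left(-2287 + \left(88 - 1912\right) \left(- \frac{1}{4330}\right)\right) \left(-4616\right) = \left(-2287 - - \frac{912}{2165}\right) \left(-4616\right) = \left(-2287 + \frac{912}{2165}\right) \left(-4616\right) = \left(- \frac{4950443}{2165}\right) \left(-4616\right) = \frac{22851244888}{2165} \approx 1.0555 \cdot 10^{7}$)
$\frac{l{\left(-16,14 \right)}}{L} = \frac{43}{\frac{22851244888}{2165}} = 43 \cdot \frac{2165}{22851244888} = \frac{93095}{22851244888}$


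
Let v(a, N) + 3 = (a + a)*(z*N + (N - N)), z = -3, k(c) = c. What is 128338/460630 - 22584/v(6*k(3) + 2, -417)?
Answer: -663536569/3841423885 ≈ -0.17273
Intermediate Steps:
v(a, N) = -3 - 6*N*a (v(a, N) = -3 + (a + a)*(-3*N + (N - N)) = -3 + (2*a)*(-3*N + 0) = -3 + (2*a)*(-3*N) = -3 - 6*N*a)
128338/460630 - 22584/v(6*k(3) + 2, -417) = 128338/460630 - 22584/(-3 - 6*(-417)*(6*3 + 2)) = 128338*(1/460630) - 22584/(-3 - 6*(-417)*(18 + 2)) = 64169/230315 - 22584/(-3 - 6*(-417)*20) = 64169/230315 - 22584/(-3 + 50040) = 64169/230315 - 22584/50037 = 64169/230315 - 22584*1/50037 = 64169/230315 - 7528/16679 = -663536569/3841423885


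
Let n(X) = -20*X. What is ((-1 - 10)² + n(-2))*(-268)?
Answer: -43148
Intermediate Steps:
((-1 - 10)² + n(-2))*(-268) = ((-1 - 10)² - 20*(-2))*(-268) = ((-11)² + 40)*(-268) = (121 + 40)*(-268) = 161*(-268) = -43148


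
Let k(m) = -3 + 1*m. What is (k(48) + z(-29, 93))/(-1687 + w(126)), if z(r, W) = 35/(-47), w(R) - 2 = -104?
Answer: -2080/84083 ≈ -0.024737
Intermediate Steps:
k(m) = -3 + m
w(R) = -102 (w(R) = 2 - 104 = -102)
z(r, W) = -35/47 (z(r, W) = 35*(-1/47) = -35/47)
(k(48) + z(-29, 93))/(-1687 + w(126)) = ((-3 + 48) - 35/47)/(-1687 - 102) = (45 - 35/47)/(-1789) = (2080/47)*(-1/1789) = -2080/84083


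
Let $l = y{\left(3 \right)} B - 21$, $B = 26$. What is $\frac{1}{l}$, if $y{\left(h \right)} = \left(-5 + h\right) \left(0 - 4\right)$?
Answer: $\frac{1}{187} \approx 0.0053476$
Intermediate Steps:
$y{\left(h \right)} = 20 - 4 h$ ($y{\left(h \right)} = \left(-5 + h\right) \left(-4\right) = 20 - 4 h$)
$l = 187$ ($l = \left(20 - 12\right) 26 - 21 = 8 \cdot 26 - 21 = 208 - 21 = 187$)
$\frac{1}{l} = \frac{1}{187}$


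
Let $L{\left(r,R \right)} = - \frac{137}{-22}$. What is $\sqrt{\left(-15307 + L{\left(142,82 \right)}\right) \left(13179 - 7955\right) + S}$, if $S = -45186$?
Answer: $\frac{5 i \sqrt{387085886}}{11} \approx 8943.0 i$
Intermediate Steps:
$L{\left(r,R \right)} = \frac{137}{22}$ ($L{\left(r,R \right)} = \left(-137\right) \left(- \frac{1}{22}\right) = \frac{137}{22}$)
$\sqrt{\left(-15307 + L{\left(142,82 \right)}\right) \left(13179 - 7955\right) + S} = \sqrt{\left(-15307 + \frac{137}{22}\right) \left(13179 - 7955\right) - 45186} = \sqrt{\left(- \frac{336617}{22}\right) 5224 - 45186} = \sqrt{- \frac{879243604}{11} - 45186} = \sqrt{- \frac{879740650}{11}} = \frac{5 i \sqrt{387085886}}{11}$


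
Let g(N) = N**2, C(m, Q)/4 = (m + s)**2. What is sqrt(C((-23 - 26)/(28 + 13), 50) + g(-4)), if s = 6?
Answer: 2*sqrt(45533)/41 ≈ 10.409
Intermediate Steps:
C(m, Q) = 4*(6 + m)**2 (C(m, Q) = 4*(m + 6)**2 = 4*(6 + m)**2)
sqrt(C((-23 - 26)/(28 + 13), 50) + g(-4)) = sqrt(4*(6 + (-23 - 26)/(28 + 13))**2 + (-4)**2) = sqrt(4*(6 - 49/41)**2 + 16) = sqrt(4*(197/41)**2 + 16) = sqrt(4*(38809/1681) + 16) = sqrt(155236/1681 + 16) = sqrt(182132/1681) = 2*sqrt(45533)/41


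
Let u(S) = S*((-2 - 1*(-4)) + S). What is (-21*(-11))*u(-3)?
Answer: 693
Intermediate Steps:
u(S) = S*(2 + S) (u(S) = S*((-2 + 4) + S) = S*(2 + S))
(-21*(-11))*u(-3) = (-21*(-11))*(-3*(2 - 3)) = 231*(-3*(-1)) = 231*3 = 693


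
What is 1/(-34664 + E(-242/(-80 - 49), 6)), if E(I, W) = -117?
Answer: -1/34781 ≈ -2.8751e-5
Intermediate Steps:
1/(-34664 + E(-242/(-80 - 49), 6)) = 1/(-34664 - 117) = 1/(-34781) = -1/34781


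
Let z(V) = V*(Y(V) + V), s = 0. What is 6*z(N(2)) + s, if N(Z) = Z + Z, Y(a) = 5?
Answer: 216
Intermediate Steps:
N(Z) = 2*Z
z(V) = V*(5 + V)
6*z(N(2)) + s = 6*((2*2)*(5 + 2*2)) + 0 = 6*(4*(5 + 4)) + 0 = 6*(4*9) + 0 = 6*36 + 0 = 216 + 0 = 216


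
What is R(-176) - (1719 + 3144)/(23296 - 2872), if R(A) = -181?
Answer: -1233869/6808 ≈ -181.24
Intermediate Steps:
R(-176) - (1719 + 3144)/(23296 - 2872) = -181 - (1719 + 3144)/(23296 - 2872) = -181 - 4863/20424 = -181 - 1*1621/6808 = -181 - 1621/6808 = -1233869/6808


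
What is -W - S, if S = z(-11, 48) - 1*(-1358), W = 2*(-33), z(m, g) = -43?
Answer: -1249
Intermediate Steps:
W = -66
S = 1315 (S = -43 - 1*(-1358) = -43 + 1358 = 1315)
-W - S = -1*(-66) - 1*1315 = 66 - 1315 = -1249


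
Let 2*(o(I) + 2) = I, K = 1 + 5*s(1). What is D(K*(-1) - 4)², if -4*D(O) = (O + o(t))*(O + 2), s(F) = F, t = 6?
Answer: 324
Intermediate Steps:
K = 6 (K = 1 + 5*1 = 1 + 5 = 6)
o(I) = -2 + I/2
D(O) = -(1 + O)*(2 + O)/4 (D(O) = -(O + (-2 + (½)*6))*(O + 2)/4 = -(O + (-2 + 3))*(2 + O)/4 = -(O + 1)*(2 + O)/4 = -(1 + O)*(2 + O)/4)
D(K*(-1) - 4)² = (-½ - 3*(6*(-1) - 4)/4 - (6*(-1) - 4)²/4)² = (-½ - 3*(-6 - 4)/4 - (-6 - 4)²/4)² = (-½ - ¾*(-10) - ¼*(-10)²)² = (-½ + 15/2 - ¼*100)² = (-½ + 15/2 - 25)² = (-18)² = 324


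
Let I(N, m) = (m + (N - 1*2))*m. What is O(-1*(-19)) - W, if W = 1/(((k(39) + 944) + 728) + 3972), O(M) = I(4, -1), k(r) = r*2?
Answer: -5723/5722 ≈ -1.0002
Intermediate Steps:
k(r) = 2*r
I(N, m) = m*(-2 + N + m) (I(N, m) = (m + (N - 2))*m = (m + (-2 + N))*m = (-2 + N + m)*m = m*(-2 + N + m))
O(M) = -1 (O(M) = -(-2 + 4 - 1) = -1*1 = -1)
W = 1/5722 (W = 1/(((2*39 + 944) + 728) + 3972) = 1/(((78 + 944) + 728) + 3972) = 1/((1022 + 728) + 3972) = 1/(1750 + 3972) = 1/5722 ≈ 0.00017476)
O(-1*(-19)) - W = -1 - 1*1/5722 = -1 - 1/5722 = -5723/5722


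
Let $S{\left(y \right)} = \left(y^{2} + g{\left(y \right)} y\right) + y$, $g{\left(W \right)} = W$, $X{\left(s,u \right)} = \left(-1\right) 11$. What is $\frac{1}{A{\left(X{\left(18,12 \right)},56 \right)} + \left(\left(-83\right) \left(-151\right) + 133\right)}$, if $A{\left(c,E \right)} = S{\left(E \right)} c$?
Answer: $- \frac{1}{56942} \approx -1.7562 \cdot 10^{-5}$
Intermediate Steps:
$X{\left(s,u \right)} = -11$
$S{\left(y \right)} = y + 2 y^{2}$ ($S{\left(y \right)} = \left(y^{2} + y y\right) + y = \left(y^{2} + y^{2}\right) + y = 2 y^{2} + y = y + 2 y^{2}$)
$A{\left(c,E \right)} = E c \left(1 + 2 E\right)$ ($A{\left(c,E \right)} = E \left(1 + 2 E\right) c = E c \left(1 + 2 E\right)$)
$\frac{1}{A{\left(X{\left(18,12 \right)},56 \right)} + \left(\left(-83\right) \left(-151\right) + 133\right)} = \frac{1}{56 \left(-11\right) \left(1 + 2 \cdot 56\right) + \left(\left(-83\right) \left(-151\right) + 133\right)} = \frac{1}{56 \left(-11\right) \left(1 + 112\right) + \left(12533 + 133\right)} = \frac{1}{56 \left(-11\right) 113 + 12666} = \frac{1}{-69608 + 12666} = \frac{1}{-56942} = - \frac{1}{56942}$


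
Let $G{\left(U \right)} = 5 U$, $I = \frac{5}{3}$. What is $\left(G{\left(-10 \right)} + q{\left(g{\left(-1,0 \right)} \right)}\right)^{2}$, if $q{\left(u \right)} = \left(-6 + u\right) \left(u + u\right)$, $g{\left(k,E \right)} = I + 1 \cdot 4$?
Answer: $\frac{234256}{81} \approx 2892.1$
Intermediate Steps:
$I = \frac{5}{3}$ ($I = 5 \cdot \frac{1}{3} = \frac{5}{3} \approx 1.6667$)
$g{\left(k,E \right)} = \frac{17}{3}$ ($g{\left(k,E \right)} = \frac{5}{3} + 1 \cdot 4 = \frac{5}{3} + 4 = \frac{17}{3}$)
$q{\left(u \right)} = 2 u \left(-6 + u\right)$ ($q{\left(u \right)} = \left(-6 + u\right) 2 u = 2 u \left(-6 + u\right)$)
$\left(G{\left(-10 \right)} + q{\left(g{\left(-1,0 \right)} \right)}\right)^{2} = \left(5 \left(-10\right) + 2 \cdot \frac{17}{3} \left(-6 + \frac{17}{3}\right)\right)^{2} = \left(-50 + 2 \cdot \frac{17}{3} \left(- \frac{1}{3}\right)\right)^{2} = \left(-50 - \frac{34}{9}\right)^{2} = \left(- \frac{484}{9}\right)^{2} = \frac{234256}{81}$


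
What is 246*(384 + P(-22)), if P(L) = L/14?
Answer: 658542/7 ≈ 94077.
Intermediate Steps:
P(L) = L/14 (P(L) = L*(1/14) = L/14)
246*(384 + P(-22)) = 246*(384 + (1/14)*(-22)) = 246*(384 - 11/7) = 246*(2677/7) = 658542/7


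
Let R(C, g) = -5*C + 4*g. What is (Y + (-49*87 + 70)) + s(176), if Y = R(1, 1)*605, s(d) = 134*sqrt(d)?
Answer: -4798 + 536*sqrt(11) ≈ -3020.3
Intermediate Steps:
Y = -605 (Y = (-5*1 + 4*1)*605 = (-5 + 4)*605 = -1*605 = -605)
(Y + (-49*87 + 70)) + s(176) = (-605 + (-49*87 + 70)) + 134*sqrt(176) = (-605 + (-4263 + 70)) + 134*(4*sqrt(11)) = (-605 - 4193) + 536*sqrt(11) = -4798 + 536*sqrt(11)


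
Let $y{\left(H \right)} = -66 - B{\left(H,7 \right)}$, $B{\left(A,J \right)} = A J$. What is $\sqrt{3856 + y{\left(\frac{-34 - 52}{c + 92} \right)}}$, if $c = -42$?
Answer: $\frac{\sqrt{95051}}{5} \approx 61.661$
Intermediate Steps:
$y{\left(H \right)} = -66 - 7 H$ ($y{\left(H \right)} = -66 - H 7 = -66 - 7 H$)
$\sqrt{3856 + y{\left(\frac{-34 - 52}{c + 92} \right)}} = \sqrt{3856 - \left(66 + 7 \frac{-34 - 52}{-42 + 92}\right)} = \sqrt{3856 - \left(66 + 7 \left(- \frac{86}{50}\right)\right)} = \sqrt{3856 - \left(66 + 7 \left(\left(-86\right) \frac{1}{50}\right)\right)} = \sqrt{3856 - \frac{1349}{25}} = \sqrt{\frac{95051}{25}} = \frac{\sqrt{95051}}{5}$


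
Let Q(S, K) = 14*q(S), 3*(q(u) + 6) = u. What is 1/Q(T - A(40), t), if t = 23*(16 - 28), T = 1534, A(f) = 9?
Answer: 3/21098 ≈ 0.00014219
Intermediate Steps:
q(u) = -6 + u/3
t = -276 (t = 23*(-12) = -276)
Q(S, K) = -84 + 14*S/3 (Q(S, K) = 14*(-6 + S/3) = -84 + 14*S/3)
1/Q(T - A(40), t) = 1/(-84 + 14*(1534 - 1*9)/3) = 1/(-84 + 14*(1534 - 9)/3) = 1/(-84 + (14/3)*1525) = 1/(-84 + 21350/3) = 1/(21098/3) = 3/21098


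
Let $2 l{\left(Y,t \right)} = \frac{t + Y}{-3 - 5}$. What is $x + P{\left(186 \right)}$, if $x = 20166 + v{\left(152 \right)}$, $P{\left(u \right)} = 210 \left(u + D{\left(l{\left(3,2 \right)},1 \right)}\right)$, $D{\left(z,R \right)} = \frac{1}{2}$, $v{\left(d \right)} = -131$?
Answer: $59200$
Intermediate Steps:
$l{\left(Y,t \right)} = - \frac{Y}{16} - \frac{t}{16}$ ($l{\left(Y,t \right)} = \frac{\left(t + Y\right) \frac{1}{-3 - 5}}{2} = \frac{\left(Y + t\right) \frac{1}{-8}}{2} = \frac{\left(Y + t\right) \left(- \frac{1}{8}\right)}{2} = \frac{- \frac{Y}{8} - \frac{t}{8}}{2} = - \frac{Y}{16} - \frac{t}{16}$)
$D{\left(z,R \right)} = \frac{1}{2}$
$P{\left(u \right)} = 105 + 210 u$ ($P{\left(u \right)} = 210 \left(u + \frac{1}{2}\right) = 210 \left(\frac{1}{2} + u\right) = 105 + 210 u$)
$x = 20035$ ($x = 20166 - 131 = 20035$)
$x + P{\left(186 \right)} = 20035 + \left(105 + 210 \cdot 186\right) = 20035 + \left(105 + 39060\right) = 20035 + 39165 = 59200$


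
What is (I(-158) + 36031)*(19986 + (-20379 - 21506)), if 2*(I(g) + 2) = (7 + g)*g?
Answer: -1050232242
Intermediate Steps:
I(g) = -2 + g*(7 + g)/2 (I(g) = -2 + ((7 + g)*g)/2 = -2 + (g*(7 + g))/2 = -2 + g*(7 + g)/2)
(I(-158) + 36031)*(19986 + (-20379 - 21506)) = ((-2 + (½)*(-158)² + (7/2)*(-158)) + 36031)*(19986 + (-20379 - 21506)) = ((-2 + (½)*24964 - 553) + 36031)*(19986 - 41885) = ((-2 + 12482 - 553) + 36031)*(-21899) = (11927 + 36031)*(-21899) = 47958*(-21899) = -1050232242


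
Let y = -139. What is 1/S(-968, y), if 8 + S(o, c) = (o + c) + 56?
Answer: -1/1059 ≈ -0.00094429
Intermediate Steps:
S(o, c) = 48 + c + o (S(o, c) = -8 + ((o + c) + 56) = -8 + ((c + o) + 56) = -8 + (56 + c + o) = 48 + c + o)
1/S(-968, y) = 1/(48 - 139 - 968) = 1/(-1059) = -1/1059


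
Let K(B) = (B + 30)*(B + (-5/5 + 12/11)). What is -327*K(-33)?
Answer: -355122/11 ≈ -32284.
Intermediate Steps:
K(B) = (30 + B)*(1/11 + B) (K(B) = (30 + B)*(B + (-5*⅕ + 12*(1/11))) = (30 + B)*(B + (-1 + 12/11)) = (30 + B)*(B + 1/11) = (30 + B)*(1/11 + B))
-327*K(-33) = -327*(30/11 + (-33)² + (331/11)*(-33)) = -327*(30/11 + 1089 - 993) = -327*1086/11 = -355122/11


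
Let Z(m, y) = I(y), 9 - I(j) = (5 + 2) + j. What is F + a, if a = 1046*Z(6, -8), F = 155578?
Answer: 166038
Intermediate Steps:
I(j) = 2 - j (I(j) = 9 - ((5 + 2) + j) = 9 - (7 + j) = 9 + (-7 - j) = 2 - j)
Z(m, y) = 2 - y
a = 10460 (a = 1046*(2 - 1*(-8)) = 1046*(2 + 8) = 1046*10 = 10460)
F + a = 155578 + 10460 = 166038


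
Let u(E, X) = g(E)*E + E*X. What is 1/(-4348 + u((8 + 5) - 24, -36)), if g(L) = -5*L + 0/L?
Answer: -1/4557 ≈ -0.00021944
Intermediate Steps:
g(L) = -5*L (g(L) = -5*L + 0 = -5*L)
u(E, X) = -5*E² + E*X (u(E, X) = (-5*E)*E + E*X = -5*E² + E*X)
1/(-4348 + u((8 + 5) - 24, -36)) = 1/(-4348 + ((8 + 5) - 24)*(-36 - 5*((8 + 5) - 24))) = 1/(-4348 + (13 - 24)*(-36 - 5*(13 - 24))) = 1/(-4348 - 11*(-36 - 5*(-11))) = 1/(-4348 - 11*(-36 + 55)) = 1/(-4348 - 11*19) = 1/(-4348 - 209) = 1/(-4557) = -1/4557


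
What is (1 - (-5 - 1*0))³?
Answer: 216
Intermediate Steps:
(1 - (-5 - 1*0))³ = (1 - (-5 + 0))³ = (1 - 1*(-5))³ = (1 + 5)³ = 6³ = 216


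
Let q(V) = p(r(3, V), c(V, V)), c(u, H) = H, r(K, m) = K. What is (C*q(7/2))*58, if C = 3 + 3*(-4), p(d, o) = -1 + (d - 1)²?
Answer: -1566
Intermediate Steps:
p(d, o) = -1 + (-1 + d)²
q(V) = 3 (q(V) = 3*(-2 + 3) = 3*1 = 3)
C = -9 (C = 3 - 12 = -9)
(C*q(7/2))*58 = -9*3*58 = -27*58 = -1566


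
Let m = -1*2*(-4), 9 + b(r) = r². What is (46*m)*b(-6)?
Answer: 9936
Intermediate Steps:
b(r) = -9 + r²
m = 8 (m = -2*(-4) = 8)
(46*m)*b(-6) = (46*8)*(-9 + (-6)²) = 368*(-9 + 36) = 368*27 = 9936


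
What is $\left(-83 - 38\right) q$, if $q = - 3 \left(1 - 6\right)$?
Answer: $-1815$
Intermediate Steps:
$q = 15$ ($q = \left(-3\right) \left(-5\right) = 15$)
$\left(-83 - 38\right) q = \left(-83 - 38\right) 15 = \left(-121\right) 15 = -1815$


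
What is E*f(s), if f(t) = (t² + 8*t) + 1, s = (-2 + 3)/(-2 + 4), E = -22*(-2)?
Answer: 231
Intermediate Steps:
E = 44
s = ½ (s = 1/2 = 1*(½) = ½ ≈ 0.50000)
f(t) = 1 + t² + 8*t
E*f(s) = 44*(1 + (½)² + 8*(½)) = 44*(1 + ¼ + 4) = 44*(21/4) = 231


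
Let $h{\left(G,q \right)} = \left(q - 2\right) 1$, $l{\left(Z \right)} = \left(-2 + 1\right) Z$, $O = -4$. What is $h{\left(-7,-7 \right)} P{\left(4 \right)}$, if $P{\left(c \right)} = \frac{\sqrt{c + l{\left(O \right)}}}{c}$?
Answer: $- \frac{9 \sqrt{2}}{2} \approx -6.364$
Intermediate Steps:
$l{\left(Z \right)} = - Z$
$h{\left(G,q \right)} = -2 + q$ ($h{\left(G,q \right)} = \left(-2 + q\right) 1 = -2 + q$)
$P{\left(c \right)} = \frac{\sqrt{4 + c}}{c}$ ($P{\left(c \right)} = \frac{\sqrt{c - -4}}{c} = \frac{\sqrt{c + 4}}{c} = \frac{\sqrt{4 + c}}{c}$)
$h{\left(-7,-7 \right)} P{\left(4 \right)} = \left(-2 - 7\right) \frac{\sqrt{4 + 4}}{4} = - 9 \frac{\sqrt{8}}{4} = - 9 \frac{2 \sqrt{2}}{4} = - 9 \frac{\sqrt{2}}{2} = - \frac{9 \sqrt{2}}{2}$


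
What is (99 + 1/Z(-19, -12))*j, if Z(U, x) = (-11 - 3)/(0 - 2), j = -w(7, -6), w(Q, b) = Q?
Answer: -694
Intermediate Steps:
j = -7 (j = -1*7 = -7)
Z(U, x) = 7 (Z(U, x) = -14/(-2) = -14*(-½) = 7)
(99 + 1/Z(-19, -12))*j = (99 + 1/7)*(-7) = (99 + ⅐)*(-7) = (694/7)*(-7) = -694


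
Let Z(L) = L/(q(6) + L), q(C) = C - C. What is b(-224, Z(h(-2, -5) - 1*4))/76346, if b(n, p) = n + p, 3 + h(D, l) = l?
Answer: -223/76346 ≈ -0.0029209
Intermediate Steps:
q(C) = 0
h(D, l) = -3 + l
Z(L) = 1 (Z(L) = L/(0 + L) = L/L = 1)
b(-224, Z(h(-2, -5) - 1*4))/76346 = (-224 + 1)/76346 = -223*1/76346 = -223/76346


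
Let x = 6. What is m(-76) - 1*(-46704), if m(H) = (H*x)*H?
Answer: 81360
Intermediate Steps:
m(H) = 6*H**2 (m(H) = (H*6)*H = (6*H)*H = 6*H**2)
m(-76) - 1*(-46704) = 6*(-76)**2 - 1*(-46704) = 6*5776 + 46704 = 34656 + 46704 = 81360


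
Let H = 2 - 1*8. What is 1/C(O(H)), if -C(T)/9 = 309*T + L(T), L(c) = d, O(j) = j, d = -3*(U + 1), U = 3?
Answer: 1/16794 ≈ 5.9545e-5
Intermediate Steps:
d = -12 (d = -3*(3 + 1) = -3*4 = -12)
H = -6 (H = 2 - 8 = -6)
L(c) = -12
C(T) = 108 - 2781*T (C(T) = -9*(309*T - 12) = -9*(-12 + 309*T) = 108 - 2781*T)
1/C(O(H)) = 1/(108 - 2781*(-6)) = 1/(108 + 16686) = 1/16794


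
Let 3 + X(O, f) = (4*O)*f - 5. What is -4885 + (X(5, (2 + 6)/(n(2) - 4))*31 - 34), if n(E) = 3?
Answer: -10127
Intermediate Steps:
X(O, f) = -8 + 4*O*f (X(O, f) = -3 + ((4*O)*f - 5) = -3 + (4*O*f - 5) = -3 + (-5 + 4*O*f) = -8 + 4*O*f)
-4885 + (X(5, (2 + 6)/(n(2) - 4))*31 - 34) = -4885 + ((-8 + 4*5*((2 + 6)/(3 - 4)))*31 - 34) = -4885 + ((-8 + 4*5*(8/(-1)))*31 - 34) = -4885 + ((-8 + 4*5*(8*(-1)))*31 - 34) = -4885 + ((-8 + 4*5*(-8))*31 - 34) = -4885 + ((-8 - 160)*31 - 34) = -4885 + (-168*31 - 34) = -4885 + (-5208 - 34) = -4885 - 5242 = -10127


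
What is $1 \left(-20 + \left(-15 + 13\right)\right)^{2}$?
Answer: $484$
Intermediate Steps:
$1 \left(-20 + \left(-15 + 13\right)\right)^{2} = 1 \left(-20 - 2\right)^{2} = 1 \left(-22\right)^{2} = 1 \cdot 484 = 484$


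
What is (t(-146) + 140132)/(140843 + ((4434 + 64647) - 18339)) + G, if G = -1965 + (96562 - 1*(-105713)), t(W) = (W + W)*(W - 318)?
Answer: 7675333394/38317 ≈ 2.0031e+5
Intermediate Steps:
t(W) = 2*W*(-318 + W) (t(W) = (2*W)*(-318 + W) = 2*W*(-318 + W))
G = 200310 (G = -1965 + (96562 + 105713) = -1965 + 202275 = 200310)
(t(-146) + 140132)/(140843 + ((4434 + 64647) - 18339)) + G = (2*(-146)*(-318 - 146) + 140132)/(140843 + ((4434 + 64647) - 18339)) + 200310 = (2*(-146)*(-464) + 140132)/(140843 + (69081 - 18339)) + 200310 = (135488 + 140132)/(140843 + 50742) + 200310 = 275620/191585 + 200310 = 275620*(1/191585) + 200310 = 55124/38317 + 200310 = 7675333394/38317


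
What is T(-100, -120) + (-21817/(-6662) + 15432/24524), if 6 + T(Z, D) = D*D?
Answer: 588078390491/40844722 ≈ 14398.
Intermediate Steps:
T(Z, D) = -6 + D**2 (T(Z, D) = -6 + D*D = -6 + D**2)
T(-100, -120) + (-21817/(-6662) + 15432/24524) = (-6 + (-120)**2) + (-21817/(-6662) + 15432/24524) = (-6 + 14400) + (-21817*(-1/6662) + 15432*(1/24524)) = 14394 + (21817/6662 + 3858/6131) = 14394 + 159462023/40844722 = 588078390491/40844722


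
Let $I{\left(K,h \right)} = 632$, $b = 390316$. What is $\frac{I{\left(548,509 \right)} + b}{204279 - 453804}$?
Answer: $- \frac{130316}{83175} \approx -1.5668$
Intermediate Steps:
$\frac{I{\left(548,509 \right)} + b}{204279 - 453804} = \frac{632 + 390316}{204279 - 453804} = \frac{390948}{-249525} = 390948 \left(- \frac{1}{249525}\right) = - \frac{130316}{83175}$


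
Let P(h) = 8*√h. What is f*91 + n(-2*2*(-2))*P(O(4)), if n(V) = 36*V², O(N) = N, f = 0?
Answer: 36864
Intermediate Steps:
f*91 + n(-2*2*(-2))*P(O(4)) = 0*91 + (36*(-2*2*(-2))²)*(8*√4) = 0 + (36*(-4*(-2))²)*(8*2) = 0 + (36*8²)*16 = 0 + (36*64)*16 = 0 + 2304*16 = 0 + 36864 = 36864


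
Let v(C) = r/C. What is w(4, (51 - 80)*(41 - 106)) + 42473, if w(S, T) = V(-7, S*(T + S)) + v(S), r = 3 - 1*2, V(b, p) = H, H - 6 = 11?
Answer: 169961/4 ≈ 42490.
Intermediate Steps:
H = 17 (H = 6 + 11 = 17)
V(b, p) = 17
r = 1 (r = 3 - 2 = 1)
v(C) = 1/C
w(S, T) = 17 + 1/S
w(4, (51 - 80)*(41 - 106)) + 42473 = (17 + 1/4) + 42473 = (17 + ¼) + 42473 = 69/4 + 42473 = 169961/4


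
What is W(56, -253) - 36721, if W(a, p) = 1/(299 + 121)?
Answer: -15422819/420 ≈ -36721.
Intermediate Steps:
W(a, p) = 1/420
W(56, -253) - 36721 = 1/420 - 36721 = -15422819/420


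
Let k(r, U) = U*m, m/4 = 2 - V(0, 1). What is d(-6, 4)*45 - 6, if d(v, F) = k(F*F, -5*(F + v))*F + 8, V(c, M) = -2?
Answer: 29154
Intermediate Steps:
m = 16 (m = 4*(2 - 1*(-2)) = 4*(2 + 2) = 4*4 = 16)
k(r, U) = 16*U (k(r, U) = U*16 = 16*U)
d(v, F) = 8 + F*(-80*F - 80*v) (d(v, F) = (16*(-5*(F + v)))*F + 8 = (16*(-5*F - 5*v))*F + 8 = (-80*F - 80*v)*F + 8 = F*(-80*F - 80*v) + 8 = 8 + F*(-80*F - 80*v))
d(-6, 4)*45 - 6 = (8 - 80*4*(4 - 6))*45 - 6 = (8 - 80*4*(-2))*45 - 6 = (8 + 640)*45 - 6 = 648*45 - 6 = 29160 - 6 = 29154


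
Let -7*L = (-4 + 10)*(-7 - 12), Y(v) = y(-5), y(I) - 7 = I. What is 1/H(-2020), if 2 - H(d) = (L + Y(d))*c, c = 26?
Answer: -7/3314 ≈ -0.0021123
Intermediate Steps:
y(I) = 7 + I
Y(v) = 2 (Y(v) = 7 - 5 = 2)
L = 114/7 (L = -(-4 + 10)*(-7 - 12)/7 = -6*(-19)/7 = -⅐*(-114) = 114/7 ≈ 16.286)
H(d) = -3314/7 (H(d) = 2 - (114/7 + 2)*26 = 2 - 128*26/7 = 2 - 1*3328/7 = 2 - 3328/7 = -3314/7)
1/H(-2020) = 1/(-3314/7) = -7/3314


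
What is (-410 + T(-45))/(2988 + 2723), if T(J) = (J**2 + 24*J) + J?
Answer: 490/5711 ≈ 0.085799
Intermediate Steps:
T(J) = J**2 + 25*J
(-410 + T(-45))/(2988 + 2723) = (-410 - 45*(25 - 45))/(2988 + 2723) = (-410 - 45*(-20))/5711 = (-410 + 900)*(1/5711) = 490*(1/5711) = 490/5711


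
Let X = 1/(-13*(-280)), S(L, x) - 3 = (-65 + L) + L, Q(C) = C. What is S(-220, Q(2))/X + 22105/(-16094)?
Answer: -29408266425/16094 ≈ -1.8273e+6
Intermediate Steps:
S(L, x) = -62 + 2*L (S(L, x) = 3 + ((-65 + L) + L) = 3 + (-65 + 2*L) = -62 + 2*L)
X = 1/3640 ≈ 0.00027473
S(-220, Q(2))/X + 22105/(-16094) = (-62 + 2*(-220))/(1/3640) + 22105/(-16094) = (-62 - 440)*3640 + 22105*(-1/16094) = -502*3640 - 22105/16094 = -1827280 - 22105/16094 = -29408266425/16094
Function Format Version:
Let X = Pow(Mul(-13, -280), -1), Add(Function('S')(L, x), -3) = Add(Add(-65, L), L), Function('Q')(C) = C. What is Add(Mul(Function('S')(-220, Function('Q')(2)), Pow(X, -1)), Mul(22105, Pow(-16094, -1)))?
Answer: Rational(-29408266425, 16094) ≈ -1.8273e+6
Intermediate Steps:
Function('S')(L, x) = Add(-62, Mul(2, L)) (Function('S')(L, x) = Add(3, Add(Add(-65, L), L)) = Add(3, Add(-65, Mul(2, L))) = Add(-62, Mul(2, L)))
X = Rational(1, 3640) (X = Pow(3640, -1) = Rational(1, 3640) ≈ 0.00027473)
Add(Mul(Function('S')(-220, Function('Q')(2)), Pow(X, -1)), Mul(22105, Pow(-16094, -1))) = Add(Mul(Add(-62, Mul(2, -220)), Pow(Rational(1, 3640), -1)), Mul(22105, Pow(-16094, -1))) = Add(Mul(Add(-62, -440), 3640), Mul(22105, Rational(-1, 16094))) = Add(Mul(-502, 3640), Rational(-22105, 16094)) = Add(-1827280, Rational(-22105, 16094)) = Rational(-29408266425, 16094)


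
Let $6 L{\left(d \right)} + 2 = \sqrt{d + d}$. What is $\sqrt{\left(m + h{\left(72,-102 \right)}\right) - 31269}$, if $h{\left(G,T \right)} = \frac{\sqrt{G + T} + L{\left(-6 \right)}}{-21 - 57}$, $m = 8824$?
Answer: $\frac{\sqrt{-136555354 - 78 i \sqrt{30} - 26 i \sqrt{3}}}{78} \approx 0.00025906 - 149.82 i$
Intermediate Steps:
$L{\left(d \right)} = - \frac{1}{3} + \frac{\sqrt{2} \sqrt{d}}{6}$ ($L{\left(d \right)} = - \frac{1}{3} + \frac{\sqrt{d + d}}{6} = - \frac{1}{3} + \frac{\sqrt{2 d}}{6} = - \frac{1}{3} + \frac{\sqrt{2} \sqrt{d}}{6}$)
$h{\left(G,T \right)} = \frac{1}{234} - \frac{\sqrt{G + T}}{78} - \frac{i \sqrt{3}}{234}$ ($h{\left(G,T \right)} = \frac{\sqrt{G + T} - \left(\frac{1}{3} - \frac{\sqrt{2} \sqrt{-6}}{6}\right)}{-21 - 57} = \frac{\sqrt{G + T} - \left(\frac{1}{3} - \frac{\sqrt{2} i \sqrt{6}}{6}\right)}{-78} = \left(\sqrt{G + T} - \left(\frac{1}{3} - \frac{i \sqrt{3}}{3}\right)\right) \left(- \frac{1}{78}\right) = \left(- \frac{1}{3} + \sqrt{G + T} + \frac{i \sqrt{3}}{3}\right) \left(- \frac{1}{78}\right) = \frac{1}{234} - \frac{\sqrt{G + T}}{78} - \frac{i \sqrt{3}}{234}$)
$\sqrt{\left(m + h{\left(72,-102 \right)}\right) - 31269} = \sqrt{\left(8824 - \left(- \frac{1}{234} + \frac{\sqrt{72 - 102}}{78} + \frac{i \sqrt{3}}{234}\right)\right) - 31269} = \sqrt{\left(8824 - \left(- \frac{1}{234} + \frac{i \sqrt{30}}{78} + \frac{i \sqrt{3}}{234}\right)\right) - 31269} = \sqrt{\left(\frac{2064817}{234} - \frac{i \sqrt{30}}{78} - \frac{i \sqrt{3}}{234}\right) - 31269} = \sqrt{- \frac{5252129}{234} - \frac{i \sqrt{30}}{78} - \frac{i \sqrt{3}}{234}}$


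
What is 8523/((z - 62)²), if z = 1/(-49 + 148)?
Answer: 83533923/37662769 ≈ 2.2179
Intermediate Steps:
z = 1/99 ≈ 0.010101
8523/((z - 62)²) = 8523/((1/99 - 62)²) = 8523/((-6137/99)²) = 8523/(37662769/9801) = 8523*(9801/37662769) = 83533923/37662769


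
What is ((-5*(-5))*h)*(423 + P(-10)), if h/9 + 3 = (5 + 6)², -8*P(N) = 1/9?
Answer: 44921125/4 ≈ 1.1230e+7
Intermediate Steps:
P(N) = -1/72 (P(N) = -⅛/9 = -⅛*⅑ = -1/72)
h = 1062 (h = -27 + 9*(5 + 6)² = -27 + 9*11² = -27 + 9*121 = -27 + 1089 = 1062)
((-5*(-5))*h)*(423 + P(-10)) = (-5*(-5)*1062)*(423 - 1/72) = (25*1062)*(30455/72) = 26550*(30455/72) = 44921125/4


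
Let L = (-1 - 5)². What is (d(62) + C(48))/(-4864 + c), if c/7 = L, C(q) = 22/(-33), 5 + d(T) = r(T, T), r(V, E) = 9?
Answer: -5/6918 ≈ -0.00072275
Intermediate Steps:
d(T) = 4 (d(T) = -5 + 9 = 4)
L = 36 (L = (-6)² = 36)
C(q) = -⅔ (C(q) = 22*(-1/33) = -⅔)
c = 252 (c = 7*36 = 252)
(d(62) + C(48))/(-4864 + c) = (4 - ⅔)/(-4864 + 252) = (10/3)/(-4612) = (10/3)*(-1/4612) = -5/6918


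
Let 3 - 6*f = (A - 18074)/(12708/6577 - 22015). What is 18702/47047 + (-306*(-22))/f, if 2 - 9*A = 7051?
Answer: 95238825008335830/5053649433833 ≈ 18846.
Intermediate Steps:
A = -7049/9 (A = 2/9 - ⅑*7051 = 2/9 - 7051/9 = -7049/9 ≈ -783.22)
f = 107417039/300696813 (f = ½ - (-7049/9 - 18074)/(6*(12708/6577 - 22015)) = ½ - (-169715)/(54*(12708*(1/6577) - 22015)) = ½ - (-169715)/(54*(12708/6577 - 22015)) = ½ - (-169715)/(54*(-144779947/6577)) = ½ - (-169715)*(-6577)/(54*144779947) = ½ - ⅙*85862735/100232271 = ½ - 85862735/601393626 = 107417039/300696813 ≈ 0.35723)
18702/47047 + (-306*(-22))/f = 18702/47047 + (-306*(-22))/(107417039/300696813) = 18702*(1/47047) + 6732*(300696813/107417039) = 18702/47047 + 2024290945116/107417039 = 95238825008335830/5053649433833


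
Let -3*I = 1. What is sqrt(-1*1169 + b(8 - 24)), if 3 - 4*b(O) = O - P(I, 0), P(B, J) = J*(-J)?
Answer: I*sqrt(4657)/2 ≈ 34.121*I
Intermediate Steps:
I = -1/3 (I = -1/3*1 = -1/3 ≈ -0.33333)
P(B, J) = -J**2
b(O) = 3/4 - O/4 (b(O) = 3/4 - (O - (-1)*0**2)/4 = 3/4 - (O - (-1)*0)/4 = 3/4 - (O - 1*0)/4 = 3/4 - (O + 0)/4 = 3/4 - O/4)
sqrt(-1*1169 + b(8 - 24)) = sqrt(-1*1169 + (3/4 - (8 - 24)/4)) = sqrt(-1169 + (3/4 - 1/4*(-16))) = sqrt(-1169 + (3/4 + 4)) = sqrt(-1169 + 19/4) = sqrt(-4657/4) = I*sqrt(4657)/2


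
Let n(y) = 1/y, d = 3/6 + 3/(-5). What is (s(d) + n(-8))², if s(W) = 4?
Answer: 961/64 ≈ 15.016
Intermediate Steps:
d = -⅒ (d = 3*(⅙) + 3*(-⅕) = ½ - ⅗ = -⅒ ≈ -0.10000)
(s(d) + n(-8))² = (4 + 1/(-8))² = (4 - ⅛)² = (31/8)² = 961/64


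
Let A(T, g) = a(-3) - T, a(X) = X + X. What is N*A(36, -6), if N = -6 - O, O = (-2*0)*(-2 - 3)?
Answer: 252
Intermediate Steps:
a(X) = 2*X
O = 0 (O = 0*(-5) = 0)
A(T, g) = -6 - T (A(T, g) = 2*(-3) - T = -6 - T)
N = -6 (N = -6 - 1*0 = -6 + 0 = -6)
N*A(36, -6) = -6*(-6 - 1*36) = -6*(-6 - 36) = -6*(-42) = 252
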